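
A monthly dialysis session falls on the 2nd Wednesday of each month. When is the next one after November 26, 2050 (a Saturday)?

November 2050 starts on a Tuesday; its first Wednesday is the 2nd, so the 2nd Wednesday is the 9th — November 9, 2050.
That is not after November 26, 2050, so look at December 2050.
December 2050 starts on a Thursday; its first Wednesday is the 7th, so the 2nd Wednesday is the 14th — December 14, 2050.

December 14, 2050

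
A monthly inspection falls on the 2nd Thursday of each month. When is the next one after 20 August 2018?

13 September 2018

August 2018 starts on a Wednesday; its first Thursday is the 2nd, so the 2nd Thursday is the 9th — 9 August 2018.
That is not after 20 August 2018, so look at September 2018.
September 2018 starts on a Saturday; its first Thursday is the 6th, so the 2nd Thursday is the 13th — 13 September 2018.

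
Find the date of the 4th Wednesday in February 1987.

The first Wednesday of February 1987 is February 4.
The 4th Wednesday is 3 weeks later: 4 + 21 = 25.

1987-02-25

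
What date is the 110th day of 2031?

January has 31 days (110 − 31 = 79 remain).
February has 28 days (79 − 28 = 51 remain).
March has 31 days (51 − 31 = 20 remain).
20 into April → April 20.

20 April 2031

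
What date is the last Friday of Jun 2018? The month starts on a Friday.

Jun 2018 begins on a Friday, so the first Friday is Jun 1.
Jun 2018 has 30 days. Adding weeks: 1, 8, 15, 22, 29 — the last one ≤ 30 is the 29th.

Jun 29, 2018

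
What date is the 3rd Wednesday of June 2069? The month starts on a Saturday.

June 2069 begins on a Saturday, so the first Wednesday is June 5 (4 days later).
The 3rd Wednesday is 2 weeks later: 5 + 14 = 19.

2069-06-19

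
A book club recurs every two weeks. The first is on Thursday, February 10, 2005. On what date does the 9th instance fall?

June 2, 2005

The 9th occurrence is 8 intervals after the first: 8 × 14 = 112 days after February 10, 2005.
February has 28 days — 18 days to the end of February leaves 94.
March has 31 days (63 left).
April has 30 days (33 left).
May has 31 days (2 left).
2 days into June → June 2, 2005.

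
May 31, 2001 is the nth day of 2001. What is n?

Days in months before May: 31 + 28 + 31 + 30 = 120.
Plus 31 days into May → day 151.

151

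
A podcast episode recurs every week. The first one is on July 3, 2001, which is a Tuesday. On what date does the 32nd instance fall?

February 5, 2002

The 32nd occurrence is 31 intervals after the first: 31 × 7 = 217 days after July 3, 2001.
July has 31 days — 28 days to the end of July leaves 189.
August has 31 days (158 left).
September has 30 days (128 left).
October has 31 days (97 left).
November has 30 days (67 left).
December has 31 days (36 left).
January has 31 days (5 left).
5 days into February → February 5, 2002.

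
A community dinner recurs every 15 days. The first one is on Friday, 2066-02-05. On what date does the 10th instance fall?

2066-06-20

The 10th occurrence is 9 intervals after the first: 9 × 15 = 135 days after 2066-02-05.
February has 28 days — 23 days to the end of February leaves 112.
March has 31 days (81 left).
April has 30 days (51 left).
May has 31 days (20 left).
20 days into June → 2066-06-20.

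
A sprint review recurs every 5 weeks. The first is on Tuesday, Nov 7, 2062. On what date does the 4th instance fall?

The 4th occurrence is 3 intervals after the first: 3 × 35 = 105 days after Nov 7, 2062.
Nov has 30 days — 23 days to the end of Nov leaves 82.
Dec has 31 days (51 left).
Jan has 31 days (20 left).
20 days into Feb → Feb 20, 2063.

Feb 20, 2063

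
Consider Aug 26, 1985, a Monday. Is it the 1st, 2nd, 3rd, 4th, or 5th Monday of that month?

Day 26 falls in week ⌈26/7⌉ of the month.
Days 1–7 hold the 1st Monday, 8–14 the 2nd, 15–21 the 3rd, 22–28 the 4th, 29–31 the 5th.
26 is in the range for the 4th.

4th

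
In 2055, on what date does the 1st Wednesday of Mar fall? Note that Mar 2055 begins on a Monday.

Mar 3, 2055

Mar 2055 begins on a Monday, so the first Wednesday is Mar 3 (2 days later).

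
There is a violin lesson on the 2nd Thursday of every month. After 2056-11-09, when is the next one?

November 2056 starts on a Wednesday; its first Thursday is the 2nd, so the 2nd Thursday is the 9th — 2056-11-09.
That is not after 2056-11-09, so look at December 2056.
December 2056 starts on a Friday; its first Thursday is the 7th, so the 2nd Thursday is the 14th — 2056-12-14.

2056-12-14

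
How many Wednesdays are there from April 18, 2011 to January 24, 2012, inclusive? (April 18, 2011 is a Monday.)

April 18, 2011 is a Monday; the first Wednesday on or after it is April 20, 2011 (2 days later).
From April 20, 2011 to January 24, 2012: 10 + 31 + 30 + 31 + 31 + 30 + 31 + 30 + 31 + 24 = 279 days (rest of April, May, June, July, August, September, October, November, December, January).
279 ÷ 7 = 39 full weeks with remainder 6, so 39 more Wednesdays after the first → 40.

40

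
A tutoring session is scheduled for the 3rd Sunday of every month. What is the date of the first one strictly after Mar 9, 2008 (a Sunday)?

Mar 2008 starts on a Saturday; its first Sunday is the 2nd, so the 3rd Sunday is the 16th — Mar 16, 2008.
Mar 16, 2008 is after Mar 9, 2008, so that is the next one.

Mar 16, 2008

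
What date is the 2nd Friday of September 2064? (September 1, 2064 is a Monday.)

2064-09-12

September 2064 begins on a Monday, so the first Friday is September 5 (4 days later).
The 2nd Friday is 1 weeks later: 5 + 7 = 12.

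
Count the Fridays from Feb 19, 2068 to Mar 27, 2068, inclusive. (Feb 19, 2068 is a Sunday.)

5

Feb 19, 2068 is a Sunday; the first Friday on or after it is Feb 24, 2068 (5 days later).
From Feb 24, 2068 to Mar 27, 2068: 5 + 27 = 32 days (rest of Feb, Mar).
32 ÷ 7 = 4 full weeks with remainder 4, so 4 more Fridays after the first → 5.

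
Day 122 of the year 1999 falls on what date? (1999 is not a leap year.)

May 2, 1999

January has 31 days (122 − 31 = 91 remain).
February has 28 days (91 − 28 = 63 remain).
March has 31 days (63 − 31 = 32 remain).
April has 30 days (32 − 30 = 2 remain).
2 into May → May 2.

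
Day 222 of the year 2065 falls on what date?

January has 31 days (222 − 31 = 191 remain).
February has 28 days (191 − 28 = 163 remain).
March has 31 days (163 − 31 = 132 remain).
April has 30 days (132 − 30 = 102 remain).
May has 31 days (102 − 31 = 71 remain).
June has 30 days (71 − 30 = 41 remain).
July has 31 days (41 − 31 = 10 remain).
10 into August → August 10.

10 August 2065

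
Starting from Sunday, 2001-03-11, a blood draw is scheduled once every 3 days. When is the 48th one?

2001-07-30

The 48th occurrence is 47 intervals after the first: 47 × 3 = 141 days after 2001-03-11.
March has 31 days — 20 days to the end of March leaves 121.
April has 30 days (91 left).
May has 31 days (60 left).
June has 30 days (30 left).
30 days into July → 2001-07-30.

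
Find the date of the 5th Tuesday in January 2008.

2008-01-29

The first Tuesday of January 2008 is January 1.
The 5th Tuesday is 4 weeks later: 1 + 28 = 29.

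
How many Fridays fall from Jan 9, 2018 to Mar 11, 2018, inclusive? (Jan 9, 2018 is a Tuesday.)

9

Jan 9, 2018 is a Tuesday; the first Friday on or after it is Jan 12, 2018 (3 days later).
From Jan 12, 2018 to Mar 11, 2018: 19 + 28 + 11 = 58 days (rest of Jan, Feb, Mar).
58 ÷ 7 = 8 full weeks with remainder 2, so 8 more Fridays after the first → 9.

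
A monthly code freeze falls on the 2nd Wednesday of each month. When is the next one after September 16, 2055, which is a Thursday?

October 13, 2055

September 2055 starts on a Wednesday; its first Wednesday is the 1st, so the 2nd Wednesday is the 8th — September 8, 2055.
That is not after September 16, 2055, so look at October 2055.
October 2055 starts on a Friday; its first Wednesday is the 6th, so the 2nd Wednesday is the 13th — October 13, 2055.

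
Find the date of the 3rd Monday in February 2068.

2068-02-20

The first Monday of February 2068 is February 6.
The 3rd Monday is 2 weeks later: 6 + 14 = 20.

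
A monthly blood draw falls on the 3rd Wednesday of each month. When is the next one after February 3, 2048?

February 19, 2048

February 2048 starts on a Saturday; its first Wednesday is the 5th, so the 3rd Wednesday is the 19th — February 19, 2048.
February 19, 2048 is after February 3, 2048, so that is the next one.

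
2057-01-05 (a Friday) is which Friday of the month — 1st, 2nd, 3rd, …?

Day 5 falls in week ⌈5/7⌉ of the month.
Days 1–7 hold the 1st Friday, 8–14 the 2nd, 15–21 the 3rd, 22–28 the 4th, 29–31 the 5th.
5 is in the range for the 1st.

1st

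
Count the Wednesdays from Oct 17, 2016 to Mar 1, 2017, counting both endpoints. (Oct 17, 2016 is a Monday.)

Oct 17, 2016 is a Monday; the first Wednesday on or after it is Oct 19, 2016 (2 days later).
From Oct 19, 2016 to Mar 1, 2017: 12 + 30 + 31 + 31 + 28 + 1 = 133 days (rest of Oct, Nov, Dec, Jan, Feb, Mar).
133 ÷ 7 = 19 full weeks with remainder 0, so 19 more Wednesdays after the first → 20.

20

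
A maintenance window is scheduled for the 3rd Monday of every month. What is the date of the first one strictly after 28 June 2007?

16 July 2007

June 2007 starts on a Friday; its first Monday is the 4th, so the 3rd Monday is the 18th — 18 June 2007.
That is not after 28 June 2007, so look at July 2007.
July 2007 starts on a Sunday; its first Monday is the 2nd, so the 3rd Monday is the 16th — 16 July 2007.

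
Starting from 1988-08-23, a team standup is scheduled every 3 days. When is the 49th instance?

The 49th occurrence is 48 intervals after the first: 48 × 3 = 144 days after 1988-08-23.
August has 31 days — 8 days to the end of August leaves 136.
September has 30 days (106 left).
October has 31 days (75 left).
November has 30 days (45 left).
December has 31 days (14 left).
14 days into January → 1989-01-14.

1989-01-14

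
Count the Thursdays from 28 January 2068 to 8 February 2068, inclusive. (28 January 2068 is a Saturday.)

1

28 January 2068 is a Saturday; the first Thursday on or after it is 2 February 2068 (5 days later).
From 2 February 2068 to 8 February 2068 is 8 − 2 = 6 days.
6 ÷ 7 = 0 full weeks with remainder 6, so 0 more Thursdays after the first → 1.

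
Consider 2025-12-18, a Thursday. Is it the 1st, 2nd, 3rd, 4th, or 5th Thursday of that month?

3rd

Day 18 falls in week ⌈18/7⌉ of the month.
Days 1–7 hold the 1st Thursday, 8–14 the 2nd, 15–21 the 3rd, 22–28 the 4th, 29–31 the 5th.
18 is in the range for the 3rd.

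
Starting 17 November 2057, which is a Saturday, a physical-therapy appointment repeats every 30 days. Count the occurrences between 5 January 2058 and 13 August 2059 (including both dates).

Occurrences land 30·i days after 17 November 2057 for i = 0, 1, 2, …
5 January 2058 is 49 days after the start; 49 ÷ 30 = 1 remainder 19; since the remainder is 19, round up to i = 2. First occurrence in the window: #3 on 16 January 2058 (2×30 = 60 days in).
13 August 2059 is 634 days after the start; 634 ÷ 30 = 21 remainder 4. Last occurrence in the window: #22 on 9 August 2059.
Occurrences #3 through #22: 20 in total.

20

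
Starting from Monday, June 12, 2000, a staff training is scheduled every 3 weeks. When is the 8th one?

The 8th occurrence is 7 intervals after the first: 7 × 21 = 147 days after June 12, 2000.
June has 30 days — 18 days to the end of June leaves 129.
July has 31 days (98 left).
August has 31 days (67 left).
September has 30 days (37 left).
October has 31 days (6 left).
6 days into November → November 6, 2000.

November 6, 2000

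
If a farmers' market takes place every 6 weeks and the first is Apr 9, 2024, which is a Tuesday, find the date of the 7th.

The 7th occurrence is 6 intervals after the first: 6 × 42 = 252 days after Apr 9, 2024.
Apr has 30 days — 21 days to the end of Apr leaves 231.
May has 31 days (200 left).
Jun has 30 days (170 left).
Jul has 31 days (139 left).
Aug has 31 days (108 left).
Sep has 30 days (78 left).
Oct has 31 days (47 left).
Nov has 30 days (17 left).
17 days into Dec → Dec 17, 2024.

Dec 17, 2024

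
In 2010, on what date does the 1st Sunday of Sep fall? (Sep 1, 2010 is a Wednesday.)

Sep 2010 begins on a Wednesday, so the first Sunday is Sep 5 (4 days later).

Sep 5, 2010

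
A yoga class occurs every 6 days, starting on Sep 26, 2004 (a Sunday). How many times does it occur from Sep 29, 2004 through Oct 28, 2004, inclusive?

Occurrences land 6·i days after Sep 26, 2004 for i = 0, 1, 2, …
Sep 29, 2004 is 3 days after the start; 3 ÷ 6 = 0 remainder 3; since the remainder is 3, round up to i = 1. First occurrence in the window: #2 on Oct 2, 2004 (1×6 = 6 days in).
Oct 28, 2004 is 32 days after the start; 32 ÷ 6 = 5 remainder 2. Last occurrence in the window: #6 on Oct 26, 2004.
Occurrences #2 through #6: 5 in total.

5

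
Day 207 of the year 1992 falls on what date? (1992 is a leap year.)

25 July 1992

January has 31 days (207 − 31 = 176 remain).
February has 29 days (176 − 29 = 147 remain).
March has 31 days (147 − 31 = 116 remain).
April has 30 days (116 − 30 = 86 remain).
May has 31 days (86 − 31 = 55 remain).
June has 30 days (55 − 30 = 25 remain).
25 into July → July 25.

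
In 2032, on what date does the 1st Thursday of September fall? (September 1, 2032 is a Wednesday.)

September 2032 begins on a Wednesday, so the first Thursday is September 2 (1 day later).

2 September 2032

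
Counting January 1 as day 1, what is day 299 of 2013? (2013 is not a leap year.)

Oct 26, 2013

Jan has 31 days (299 − 31 = 268 remain).
Feb has 28 days (268 − 28 = 240 remain).
Mar has 31 days (240 − 31 = 209 remain).
Apr has 30 days (209 − 30 = 179 remain).
May has 31 days (179 − 31 = 148 remain).
Jun has 30 days (148 − 30 = 118 remain).
Jul has 31 days (118 − 31 = 87 remain).
Aug has 31 days (87 − 31 = 56 remain).
Sep has 30 days (56 − 30 = 26 remain).
26 into Oct → Oct 26.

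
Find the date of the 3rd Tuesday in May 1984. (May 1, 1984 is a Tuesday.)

May 1984 begins on a Tuesday, so the first Tuesday is May 1.
The 3rd Tuesday is 2 weeks later: 1 + 14 = 15.

May 15, 1984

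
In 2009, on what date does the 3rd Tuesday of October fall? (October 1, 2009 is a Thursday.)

October 20, 2009

October 2009 begins on a Thursday, so the first Tuesday is October 6 (5 days later).
The 3rd Tuesday is 2 weeks later: 6 + 14 = 20.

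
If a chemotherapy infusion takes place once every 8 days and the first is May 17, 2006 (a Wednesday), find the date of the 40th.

The 40th occurrence is 39 intervals after the first: 39 × 8 = 312 days after May 17, 2006.
May has 31 days — 14 days to the end of May leaves 298.
June has 30 days (268 left).
July has 31 days (237 left).
August has 31 days (206 left).
September has 30 days (176 left).
October has 31 days (145 left).
November has 30 days (115 left).
December has 31 days (84 left).
January has 31 days (53 left).
February has 28 days (25 left).
25 days into March → March 25, 2007.

March 25, 2007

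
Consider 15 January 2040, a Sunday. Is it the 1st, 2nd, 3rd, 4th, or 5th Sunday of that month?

3rd

Day 15 falls in week ⌈15/7⌉ of the month.
Days 1–7 hold the 1st Sunday, 8–14 the 2nd, 15–21 the 3rd, 22–28 the 4th, 29–31 the 5th.
15 is in the range for the 3rd.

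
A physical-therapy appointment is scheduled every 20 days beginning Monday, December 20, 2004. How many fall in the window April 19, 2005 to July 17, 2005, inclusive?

Occurrences land 20·i days after December 20, 2004 for i = 0, 1, 2, …
April 19, 2005 is 120 days after the start; 120 ÷ 20 = 6 remainder 0. First occurrence in the window: #7 on April 19, 2005 (6×20 = 120 days in).
July 17, 2005 is 209 days after the start; 209 ÷ 20 = 10 remainder 9. Last occurrence in the window: #11 on July 8, 2005.
Occurrences #7 through #11: 5 in total.

5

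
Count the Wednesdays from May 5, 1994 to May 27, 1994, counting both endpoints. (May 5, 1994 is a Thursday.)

3

May 5, 1994 is a Thursday; the first Wednesday on or after it is May 11, 1994 (6 days later).
From May 11, 1994 to May 27, 1994 is 27 − 11 = 16 days.
16 ÷ 7 = 2 full weeks with remainder 2, so 2 more Wednesdays after the first → 3.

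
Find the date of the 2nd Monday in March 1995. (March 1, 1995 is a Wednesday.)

March 13, 1995

March 1995 begins on a Wednesday, so the first Monday is March 6 (5 days later).
The 2nd Monday is 1 weeks later: 6 + 7 = 13.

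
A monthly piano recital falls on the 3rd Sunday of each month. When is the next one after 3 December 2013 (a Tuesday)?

December 2013 starts on a Sunday; its first Sunday is the 1st, so the 3rd Sunday is the 15th — 15 December 2013.
15 December 2013 is after 3 December 2013, so that is the next one.

15 December 2013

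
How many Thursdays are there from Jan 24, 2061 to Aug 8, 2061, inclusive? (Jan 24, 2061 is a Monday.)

28

Jan 24, 2061 is a Monday; the first Thursday on or after it is Jan 27, 2061 (3 days later).
From Jan 27, 2061 to Aug 8, 2061: 4 + 28 + 31 + 30 + 31 + 30 + 31 + 8 = 193 days (rest of Jan, Feb, Mar, Apr, May, Jun, Jul, Aug).
193 ÷ 7 = 27 full weeks with remainder 4, so 27 more Thursdays after the first → 28.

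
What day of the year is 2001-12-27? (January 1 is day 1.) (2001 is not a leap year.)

Days in months before December: 31 + 28 + 31 + 30 + 31 + 30 + 31 + 31 + 30 + 31 + 30 = 334.
Plus 27 days into December → day 361.

361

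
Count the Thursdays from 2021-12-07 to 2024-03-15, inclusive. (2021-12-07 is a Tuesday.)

2021-12-07 is a Tuesday; the first Thursday on or after it is 2021-12-09 (2 days later).
From 2021-12-09 to 2024-03-15: 22 + 365 + 365 + 75 = 827 days (rest of 2021, 2022, 2023, to 2024-03-15 in 2024).
827 ÷ 7 = 118 full weeks with remainder 1, so 118 more Thursdays after the first → 119.

119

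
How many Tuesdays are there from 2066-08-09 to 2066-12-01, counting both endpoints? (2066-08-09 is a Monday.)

17

2066-08-09 is a Monday; the first Tuesday on or after it is 2066-08-10 (1 day later).
From 2066-08-10 to 2066-12-01: 21 + 30 + 31 + 30 + 1 = 113 days (rest of August, September, October, November, December).
113 ÷ 7 = 16 full weeks with remainder 1, so 16 more Tuesdays after the first → 17.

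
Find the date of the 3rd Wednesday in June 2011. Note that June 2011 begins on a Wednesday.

15 June 2011

June 2011 begins on a Wednesday, so the first Wednesday is June 1.
The 3rd Wednesday is 2 weeks later: 1 + 14 = 15.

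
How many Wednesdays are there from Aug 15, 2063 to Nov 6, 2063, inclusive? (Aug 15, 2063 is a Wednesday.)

Aug 15, 2063 is a Wednesday; the first Wednesday on or after it is Aug 15, 2063.
From Aug 15, 2063 to Nov 6, 2063: 16 + 30 + 31 + 6 = 83 days (rest of Aug, Sep, Oct, Nov).
83 ÷ 7 = 11 full weeks with remainder 6, so 11 more Wednesdays after the first → 12.

12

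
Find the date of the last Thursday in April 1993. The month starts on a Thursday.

April 29, 1993

April 1993 begins on a Thursday, so the first Thursday is April 1.
April 1993 has 30 days. Adding weeks: 1, 8, 15, 22, 29 — the last one ≤ 30 is the 29th.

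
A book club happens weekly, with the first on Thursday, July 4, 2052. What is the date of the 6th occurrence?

The 6th occurrence is 5 intervals after the first: 5 × 7 = 35 days after July 4, 2052.
July has 31 days — 27 days to the end of July leaves 8.
8 days into August → August 8, 2052.

August 8, 2052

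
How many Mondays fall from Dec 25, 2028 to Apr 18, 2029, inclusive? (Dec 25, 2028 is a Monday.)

17

Dec 25, 2028 is a Monday; the first Monday on or after it is Dec 25, 2028.
From Dec 25, 2028 to Apr 18, 2029: 6 + 31 + 28 + 31 + 18 = 114 days (rest of Dec, Jan, Feb, Mar, Apr).
114 ÷ 7 = 16 full weeks with remainder 2, so 16 more Mondays after the first → 17.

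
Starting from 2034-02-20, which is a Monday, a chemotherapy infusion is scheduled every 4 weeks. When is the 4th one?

The 4th occurrence is 3 intervals after the first: 3 × 28 = 84 days after 2034-02-20.
February has 28 days — 8 days to the end of February leaves 76.
March has 31 days (45 left).
April has 30 days (15 left).
15 days into May → 2034-05-15.

2034-05-15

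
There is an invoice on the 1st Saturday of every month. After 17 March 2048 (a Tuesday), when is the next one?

March 2048 starts on a Sunday, so its 1st Saturday is 7 March 2048 (6 days in).
That is not after 17 March 2048, so look at April 2048.
April 2048 starts on a Wednesday, so its 1st Saturday is 4 April 2048 (3 days in).

4 April 2048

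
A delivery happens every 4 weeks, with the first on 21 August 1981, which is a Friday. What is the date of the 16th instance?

The 16th occurrence is 15 intervals after the first: 15 × 28 = 420 days after 21 August 1981.
August has 31 days — 10 days to the end of August leaves 410.
From end of August to end of 1981 is 122 days (288 left).
January has 31 days (257 left).
February has 28 days (229 left).
March has 31 days (198 left).
April has 30 days (168 left).
May has 31 days (137 left).
June has 30 days (107 left).
July has 31 days (76 left).
August has 31 days (45 left).
September has 30 days (15 left).
15 days into October → 15 October 1982.

15 October 1982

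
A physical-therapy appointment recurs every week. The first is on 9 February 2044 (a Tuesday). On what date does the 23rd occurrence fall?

12 July 2044

The 23rd occurrence is 22 intervals after the first: 22 × 7 = 154 days after 9 February 2044.
February has 29 days — 20 days to the end of February leaves 134.
March has 31 days (103 left).
April has 30 days (73 left).
May has 31 days (42 left).
June has 30 days (12 left).
12 days into July → 12 July 2044.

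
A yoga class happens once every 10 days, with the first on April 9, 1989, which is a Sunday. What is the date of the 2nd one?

The 2nd occurrence is 1 interval after the first: 1 × 10 = 10 days after April 9, 1989.
10 days later is April 19, 1989.

April 19, 1989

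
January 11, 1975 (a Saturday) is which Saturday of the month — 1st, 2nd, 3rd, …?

2nd

Day 11 falls in week ⌈11/7⌉ of the month.
Days 1–7 hold the 1st Saturday, 8–14 the 2nd, 15–21 the 3rd, 22–28 the 4th, 29–31 the 5th.
11 is in the range for the 2nd.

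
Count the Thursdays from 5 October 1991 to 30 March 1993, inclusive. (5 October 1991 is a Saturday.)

77

5 October 1991 is a Saturday; the first Thursday on or after it is 10 October 1991 (5 days later).
From 10 October 1991 to 30 March 1993: 82 + 366 + 89 = 537 days (rest of 1991, 1992, to 30 March 1993 in 1993).
537 ÷ 7 = 76 full weeks with remainder 5, so 76 more Thursdays after the first → 77.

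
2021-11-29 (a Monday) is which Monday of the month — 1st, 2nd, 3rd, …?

5th

Day 29 falls in week ⌈29/7⌉ of the month.
Days 1–7 hold the 1st Monday, 8–14 the 2nd, 15–21 the 3rd, 22–28 the 4th, 29–31 the 5th.
29 is in the range for the 5th.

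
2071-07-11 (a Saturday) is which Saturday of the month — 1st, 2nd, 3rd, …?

Day 11 falls in week ⌈11/7⌉ of the month.
Days 1–7 hold the 1st Saturday, 8–14 the 2nd, 15–21 the 3rd, 22–28 the 4th, 29–31 the 5th.
11 is in the range for the 2nd.

2nd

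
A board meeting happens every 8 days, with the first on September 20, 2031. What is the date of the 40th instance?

The 40th occurrence is 39 intervals after the first: 39 × 8 = 312 days after September 20, 2031.
September has 30 days — 10 days to the end of September leaves 302.
October has 31 days (271 left).
November has 30 days (241 left).
December has 31 days (210 left).
January has 31 days (179 left).
February has 29 days (150 left).
March has 31 days (119 left).
April has 30 days (89 left).
May has 31 days (58 left).
June has 30 days (28 left).
28 days into July → July 28, 2032.

July 28, 2032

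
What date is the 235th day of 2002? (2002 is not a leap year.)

23 August 2002

January has 31 days (235 − 31 = 204 remain).
February has 28 days (204 − 28 = 176 remain).
March has 31 days (176 − 31 = 145 remain).
April has 30 days (145 − 30 = 115 remain).
May has 31 days (115 − 31 = 84 remain).
June has 30 days (84 − 30 = 54 remain).
July has 31 days (54 − 31 = 23 remain).
23 into August → August 23.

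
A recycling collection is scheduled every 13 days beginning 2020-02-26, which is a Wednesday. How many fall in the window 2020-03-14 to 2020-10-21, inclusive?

Occurrences land 13·i days after 2020-02-26 for i = 0, 1, 2, …
2020-03-14 is 17 days after the start; 17 ÷ 13 = 1 remainder 4; since the remainder is 4, round up to i = 2. First occurrence in the window: #3 on 2020-03-23 (2×13 = 26 days in).
2020-10-21 is 238 days after the start; 238 ÷ 13 = 18 remainder 4. Last occurrence in the window: #19 on 2020-10-17.
Occurrences #3 through #19: 17 in total.

17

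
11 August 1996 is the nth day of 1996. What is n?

Days in months before August: 31 + 29 + 31 + 30 + 31 + 30 + 31 = 213.
Plus 11 days into August → day 224.

224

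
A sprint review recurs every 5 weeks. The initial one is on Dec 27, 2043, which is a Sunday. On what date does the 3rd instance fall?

The 3rd occurrence is 2 intervals after the first: 2 × 35 = 70 days after Dec 27, 2043.
Dec has 31 days — 4 days to the end of Dec leaves 66.
Jan has 31 days (35 left).
Feb has 29 days (6 left).
6 days into Mar → Mar 6, 2044.

Mar 6, 2044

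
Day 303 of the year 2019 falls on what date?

30 October 2019

January has 31 days (303 − 31 = 272 remain).
February has 28 days (272 − 28 = 244 remain).
March has 31 days (244 − 31 = 213 remain).
April has 30 days (213 − 30 = 183 remain).
May has 31 days (183 − 31 = 152 remain).
June has 30 days (152 − 30 = 122 remain).
July has 31 days (122 − 31 = 91 remain).
August has 31 days (91 − 31 = 60 remain).
September has 30 days (60 − 30 = 30 remain).
30 into October → October 30.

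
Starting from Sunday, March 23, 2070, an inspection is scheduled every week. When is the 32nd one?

The 32nd occurrence is 31 intervals after the first: 31 × 7 = 217 days after March 23, 2070.
March has 31 days — 8 days to the end of March leaves 209.
April has 30 days (179 left).
May has 31 days (148 left).
June has 30 days (118 left).
July has 31 days (87 left).
August has 31 days (56 left).
September has 30 days (26 left).
26 days into October → October 26, 2070.

October 26, 2070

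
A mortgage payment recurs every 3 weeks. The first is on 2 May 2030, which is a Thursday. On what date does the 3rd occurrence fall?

13 June 2030

The 3rd occurrence is 2 intervals after the first: 2 × 21 = 42 days after 2 May 2030.
May has 31 days — 29 days to the end of May leaves 13.
13 days into June → 13 June 2030.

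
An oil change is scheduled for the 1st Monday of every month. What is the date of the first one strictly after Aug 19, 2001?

Aug 2001 starts on a Wednesday, so its 1st Monday is Aug 6, 2001 (5 days in).
That is not after Aug 19, 2001, so look at Sep 2001.
Sep 2001 starts on a Saturday, so its 1st Monday is Sep 3, 2001 (2 days in).

Sep 3, 2001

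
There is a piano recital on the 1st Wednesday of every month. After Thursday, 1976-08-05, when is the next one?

August 1976 starts on a Sunday, so its 1st Wednesday is 1976-08-04 (3 days in).
That is not after 1976-08-05, so look at September 1976.
September 1976 starts on a Wednesday, so its 1st Wednesday is 1976-09-01.

1976-09-01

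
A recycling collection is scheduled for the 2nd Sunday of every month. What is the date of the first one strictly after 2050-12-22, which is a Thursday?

December 2050 starts on a Thursday; its first Sunday is the 4th, so the 2nd Sunday is the 11th — 2050-12-11.
That is not after 2050-12-22, so look at January 2051.
January 2051 starts on a Sunday; its first Sunday is the 1st, so the 2nd Sunday is the 8th — 2051-01-08.

2051-01-08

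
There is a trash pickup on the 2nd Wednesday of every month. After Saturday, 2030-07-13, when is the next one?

July 2030 starts on a Monday; its first Wednesday is the 3rd, so the 2nd Wednesday is the 10th — 2030-07-10.
That is not after 2030-07-13, so look at August 2030.
August 2030 starts on a Thursday; its first Wednesday is the 7th, so the 2nd Wednesday is the 14th — 2030-08-14.

2030-08-14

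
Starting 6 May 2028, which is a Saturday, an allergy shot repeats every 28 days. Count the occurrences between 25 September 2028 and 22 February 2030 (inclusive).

18

Occurrences land 28·i days after 6 May 2028 for i = 0, 1, 2, …
25 September 2028 is 142 days after the start; 142 ÷ 28 = 5 remainder 2; since the remainder is 2, round up to i = 6. First occurrence in the window: #7 on 21 October 2028 (6×28 = 168 days in).
22 February 2030 is 657 days after the start; 657 ÷ 28 = 23 remainder 13. Last occurrence in the window: #24 on 9 February 2030.
Occurrences #7 through #24: 18 in total.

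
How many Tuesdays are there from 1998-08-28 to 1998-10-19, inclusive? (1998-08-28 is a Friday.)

7

1998-08-28 is a Friday; the first Tuesday on or after it is 1998-09-01 (4 days later).
From 1998-09-01 to 1998-10-19: 29 + 19 = 48 days (rest of September, October).
48 ÷ 7 = 6 full weeks with remainder 6, so 6 more Tuesdays after the first → 7.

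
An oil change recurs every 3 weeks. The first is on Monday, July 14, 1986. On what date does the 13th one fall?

The 13th occurrence is 12 intervals after the first: 12 × 21 = 252 days after July 14, 1986.
July has 31 days — 17 days to the end of July leaves 235.
August has 31 days (204 left).
September has 30 days (174 left).
October has 31 days (143 left).
November has 30 days (113 left).
December has 31 days (82 left).
January has 31 days (51 left).
February has 28 days (23 left).
23 days into March → March 23, 1987.

March 23, 1987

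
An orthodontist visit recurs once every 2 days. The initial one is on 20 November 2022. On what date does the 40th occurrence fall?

The 40th occurrence is 39 intervals after the first: 39 × 2 = 78 days after 20 November 2022.
November has 30 days — 10 days to the end of November leaves 68.
December has 31 days (37 left).
January has 31 days (6 left).
6 days into February → 6 February 2023.

6 February 2023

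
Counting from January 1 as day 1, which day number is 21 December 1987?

355

Days in months before December: 31 + 28 + 31 + 30 + 31 + 30 + 31 + 31 + 30 + 31 + 30 = 334.
Plus 21 days into December → day 355.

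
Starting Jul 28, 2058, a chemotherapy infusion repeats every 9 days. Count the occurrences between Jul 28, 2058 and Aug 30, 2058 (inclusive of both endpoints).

Occurrences land 9·i days after Jul 28, 2058 for i = 0, 1, 2, …
The window opens on the start date, so the first occurrence inside is #1 on Jul 28, 2058.
Aug 30, 2058 is 33 days after the start; 33 ÷ 9 = 3 remainder 6. Last occurrence in the window: #4 on Aug 24, 2058.
Occurrences #1 through #4: 4 in total.

4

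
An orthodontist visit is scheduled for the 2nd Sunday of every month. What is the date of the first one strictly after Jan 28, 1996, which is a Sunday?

Jan 1996 starts on a Monday; its first Sunday is the 7th, so the 2nd Sunday is the 14th — Jan 14, 1996.
That is not after Jan 28, 1996, so look at Feb 1996.
Feb 1996 starts on a Thursday; its first Sunday is the 4th, so the 2nd Sunday is the 11th — Feb 11, 1996.

Feb 11, 1996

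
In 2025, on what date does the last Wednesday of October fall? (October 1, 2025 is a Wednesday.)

29 October 2025

October 2025 begins on a Wednesday, so the first Wednesday is October 1.
October 2025 has 31 days. Adding weeks: 1, 8, 15, 22, 29 — the last one ≤ 31 is the 29th.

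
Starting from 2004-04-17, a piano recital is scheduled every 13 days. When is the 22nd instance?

2005-01-15

The 22nd occurrence is 21 intervals after the first: 21 × 13 = 273 days after 2004-04-17.
April has 30 days — 13 days to the end of April leaves 260.
May has 31 days (229 left).
June has 30 days (199 left).
July has 31 days (168 left).
August has 31 days (137 left).
September has 30 days (107 left).
October has 31 days (76 left).
November has 30 days (46 left).
December has 31 days (15 left).
15 days into January → 2005-01-15.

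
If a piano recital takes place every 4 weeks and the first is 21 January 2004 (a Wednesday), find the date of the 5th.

12 May 2004

The 5th occurrence is 4 intervals after the first: 4 × 28 = 112 days after 21 January 2004.
January has 31 days — 10 days to the end of January leaves 102.
February has 29 days (73 left).
March has 31 days (42 left).
April has 30 days (12 left).
12 days into May → 12 May 2004.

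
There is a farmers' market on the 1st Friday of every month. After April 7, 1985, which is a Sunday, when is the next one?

April 1985 starts on a Monday, so its 1st Friday is April 5, 1985 (4 days in).
That is not after April 7, 1985, so look at May 1985.
May 1985 starts on a Wednesday, so its 1st Friday is May 3, 1985 (2 days in).

May 3, 1985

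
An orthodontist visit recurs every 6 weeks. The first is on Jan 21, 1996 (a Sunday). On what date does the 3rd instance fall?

The 3rd occurrence is 2 intervals after the first: 2 × 42 = 84 days after Jan 21, 1996.
Jan has 31 days — 10 days to the end of Jan leaves 74.
Feb has 29 days (45 left).
Mar has 31 days (14 left).
14 days into Apr → Apr 14, 1996.

Apr 14, 1996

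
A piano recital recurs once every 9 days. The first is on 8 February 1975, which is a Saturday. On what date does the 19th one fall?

The 19th occurrence is 18 intervals after the first: 18 × 9 = 162 days after 8 February 1975.
February has 28 days — 20 days to the end of February leaves 142.
March has 31 days (111 left).
April has 30 days (81 left).
May has 31 days (50 left).
June has 30 days (20 left).
20 days into July → 20 July 1975.

20 July 1975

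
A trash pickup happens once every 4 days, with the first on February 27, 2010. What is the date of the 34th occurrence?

July 9, 2010

The 34th occurrence is 33 intervals after the first: 33 × 4 = 132 days after February 27, 2010.
February has 28 days — 1 day to the end of February leaves 131.
March has 31 days (100 left).
April has 30 days (70 left).
May has 31 days (39 left).
June has 30 days (9 left).
9 days into July → July 9, 2010.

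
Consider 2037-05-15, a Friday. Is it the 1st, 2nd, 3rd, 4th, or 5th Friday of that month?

3rd

Day 15 falls in week ⌈15/7⌉ of the month.
Days 1–7 hold the 1st Friday, 8–14 the 2nd, 15–21 the 3rd, 22–28 the 4th, 29–31 the 5th.
15 is in the range for the 3rd.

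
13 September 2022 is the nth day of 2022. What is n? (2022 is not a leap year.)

256

Days in months before September: 31 + 28 + 31 + 30 + 31 + 30 + 31 + 31 = 243.
Plus 13 days into September → day 256.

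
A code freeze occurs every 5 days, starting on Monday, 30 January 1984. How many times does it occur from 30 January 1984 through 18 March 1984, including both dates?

Occurrences land 5·i days after 30 January 1984 for i = 0, 1, 2, …
The window opens on the start date, so the first occurrence inside is #1 on 30 January 1984.
18 March 1984 is 48 days after the start; 48 ÷ 5 = 9 remainder 3. Last occurrence in the window: #10 on 15 March 1984.
Occurrences #1 through #10: 10 in total.

10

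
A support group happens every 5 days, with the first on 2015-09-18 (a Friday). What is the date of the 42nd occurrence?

2016-04-10

The 42nd occurrence is 41 intervals after the first: 41 × 5 = 205 days after 2015-09-18.
September has 30 days — 12 days to the end of September leaves 193.
October has 31 days (162 left).
November has 30 days (132 left).
December has 31 days (101 left).
January has 31 days (70 left).
February has 29 days (41 left).
March has 31 days (10 left).
10 days into April → 2016-04-10.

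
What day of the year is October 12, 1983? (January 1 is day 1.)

285

Days in months before October: 31 + 28 + 31 + 30 + 31 + 30 + 31 + 31 + 30 = 273.
Plus 12 days into October → day 285.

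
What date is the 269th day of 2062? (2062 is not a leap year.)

Sep 26, 2062

Jan has 31 days (269 − 31 = 238 remain).
Feb has 28 days (238 − 28 = 210 remain).
Mar has 31 days (210 − 31 = 179 remain).
Apr has 30 days (179 − 30 = 149 remain).
May has 31 days (149 − 31 = 118 remain).
Jun has 30 days (118 − 30 = 88 remain).
Jul has 31 days (88 − 31 = 57 remain).
Aug has 31 days (57 − 31 = 26 remain).
26 into Sep → Sep 26.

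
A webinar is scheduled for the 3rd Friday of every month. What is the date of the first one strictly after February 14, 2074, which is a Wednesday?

February 16, 2074

February 2074 starts on a Thursday; its first Friday is the 2nd, so the 3rd Friday is the 16th — February 16, 2074.
February 16, 2074 is after February 14, 2074, so that is the next one.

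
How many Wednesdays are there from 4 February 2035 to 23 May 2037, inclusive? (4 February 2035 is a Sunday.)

4 February 2035 is a Sunday; the first Wednesday on or after it is 7 February 2035 (3 days later).
From 7 February 2035 to 23 May 2037: 327 + 366 + 143 = 836 days (rest of 2035, 2036, to 23 May 2037 in 2037).
836 ÷ 7 = 119 full weeks with remainder 3, so 119 more Wednesdays after the first → 120.

120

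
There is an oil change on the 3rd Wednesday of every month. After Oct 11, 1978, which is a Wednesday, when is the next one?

Oct 18, 1978

Oct 1978 starts on a Sunday; its first Wednesday is the 4th, so the 3rd Wednesday is the 18th — Oct 18, 1978.
Oct 18, 1978 is after Oct 11, 1978, so that is the next one.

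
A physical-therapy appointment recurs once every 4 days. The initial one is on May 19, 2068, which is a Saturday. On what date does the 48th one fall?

November 23, 2068

The 48th occurrence is 47 intervals after the first: 47 × 4 = 188 days after May 19, 2068.
May has 31 days — 12 days to the end of May leaves 176.
June has 30 days (146 left).
July has 31 days (115 left).
August has 31 days (84 left).
September has 30 days (54 left).
October has 31 days (23 left).
23 days into November → November 23, 2068.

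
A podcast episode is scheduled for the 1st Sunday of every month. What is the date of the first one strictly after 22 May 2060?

6 June 2060

May 2060 starts on a Saturday, so its 1st Sunday is 2 May 2060 (1 day in).
That is not after 22 May 2060, so look at June 2060.
June 2060 starts on a Tuesday, so its 1st Sunday is 6 June 2060 (5 days in).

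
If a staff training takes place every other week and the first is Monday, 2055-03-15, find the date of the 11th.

2055-08-02

The 11th occurrence is 10 intervals after the first: 10 × 14 = 140 days after 2055-03-15.
March has 31 days — 16 days to the end of March leaves 124.
April has 30 days (94 left).
May has 31 days (63 left).
June has 30 days (33 left).
July has 31 days (2 left).
2 days into August → 2055-08-02.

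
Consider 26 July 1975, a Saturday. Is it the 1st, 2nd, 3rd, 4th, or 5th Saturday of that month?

Day 26 falls in week ⌈26/7⌉ of the month.
Days 1–7 hold the 1st Saturday, 8–14 the 2nd, 15–21 the 3rd, 22–28 the 4th, 29–31 the 5th.
26 is in the range for the 4th.

4th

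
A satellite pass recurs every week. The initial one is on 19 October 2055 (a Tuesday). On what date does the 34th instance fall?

6 June 2056

The 34th occurrence is 33 intervals after the first: 33 × 7 = 231 days after 19 October 2055.
October has 31 days — 12 days to the end of October leaves 219.
November has 30 days (189 left).
December has 31 days (158 left).
January has 31 days (127 left).
February has 29 days (98 left).
March has 31 days (67 left).
April has 30 days (37 left).
May has 31 days (6 left).
6 days into June → 6 June 2056.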